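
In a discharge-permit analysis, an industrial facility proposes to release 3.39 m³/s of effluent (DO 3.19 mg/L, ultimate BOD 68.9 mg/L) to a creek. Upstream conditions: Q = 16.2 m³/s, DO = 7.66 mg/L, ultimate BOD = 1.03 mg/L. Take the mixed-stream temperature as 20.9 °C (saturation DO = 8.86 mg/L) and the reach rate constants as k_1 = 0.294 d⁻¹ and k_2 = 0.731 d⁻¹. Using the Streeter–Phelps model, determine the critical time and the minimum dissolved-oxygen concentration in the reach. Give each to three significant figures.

t_c ≈ 1.49 d; minimum DO ≈ 5.54 mg/L

Mixed DO = (16.2×7.66 + 3.39×3.19)/(16.2+3.39) = 134.9/19.59 = 6.886 mg/L.
Mixed L₀ = (16.2×1.03 + 3.39×68.9)/(19.59) = 250.3/19.59 = 12.77 mg/L.
Initial deficit D₀ = C_s − DO₀ = 8.86 − 6.886 = 1.974 mg/L.
t_c = (1/0.4370) ln[(0.731/0.294)(1 − 1.974×0.4370/(0.294×12.77))] = 2.288 × ln(1.915) = 1.487 d.
D_c = (0.294/0.731) × 12.77 × e^(−0.294×1.487) = 0.4022 × 12.77 × 0.6458 = 3.318 mg/L.
Minimum DO = 8.86 − 3.318 = 5.542 mg/L.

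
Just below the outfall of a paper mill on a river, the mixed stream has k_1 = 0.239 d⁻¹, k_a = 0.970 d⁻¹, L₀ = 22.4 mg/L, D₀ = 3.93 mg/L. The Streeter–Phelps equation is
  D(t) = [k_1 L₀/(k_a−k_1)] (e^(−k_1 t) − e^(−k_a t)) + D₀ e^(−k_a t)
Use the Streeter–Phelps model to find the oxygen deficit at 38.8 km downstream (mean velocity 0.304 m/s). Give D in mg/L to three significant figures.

Travel time t = x/v = 38.8 km / (0.304 m/s) = 38800 m / 0.304 m/s = 127600 s = 1.477 d.
k_1 L₀/(k_a−k_1) = 0.239×22.4/(0.970−0.239) = 5.354/0.7310 = 7.324 mg/L.
e^(−k_1 t) = e^(−0.239×1.477) = 0.7025; e^(−k_a t) = e^(−0.970×1.477) = 0.2386.
D = 7.324 × (0.7025 − 0.2386) + 3.93 × 0.2386 = 3.398 + 0.9378 = 4.335 mg/L.

D ≈ 4.34 mg/L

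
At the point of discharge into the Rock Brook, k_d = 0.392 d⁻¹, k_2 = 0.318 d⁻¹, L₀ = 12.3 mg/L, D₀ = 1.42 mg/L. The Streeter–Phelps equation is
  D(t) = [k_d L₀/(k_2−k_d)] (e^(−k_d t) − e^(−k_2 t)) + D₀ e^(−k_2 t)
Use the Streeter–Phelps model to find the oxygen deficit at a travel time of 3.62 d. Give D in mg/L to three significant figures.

D ≈ 5.29 mg/L

k_d L₀/(k_2−k_d) = 0.392×12.3/(0.318−0.392) = 4.822/-0.07400 = -65.16 mg/L.
e^(−k_d t) = e^(−0.392×3.620) = 0.2419; e^(−k_2 t) = e^(−0.318×3.620) = 0.3163.
D = -65.16 × (0.2419 − 0.3163) + 1.42 × 0.3163 = 4.843 + 0.4491 = 5.292 mg/L.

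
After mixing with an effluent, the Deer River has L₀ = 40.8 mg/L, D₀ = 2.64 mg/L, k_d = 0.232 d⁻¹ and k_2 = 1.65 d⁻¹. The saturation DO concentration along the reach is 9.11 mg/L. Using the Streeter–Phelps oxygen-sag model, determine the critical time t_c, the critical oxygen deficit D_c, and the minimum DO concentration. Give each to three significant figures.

At the critical point dD/dt = 0, so k_d L₀ e^(−k_d t) = k_2 D. Substituting D(t) from the Streeter–Phelps equation and solving for t gives
t_c = ln[(k_2/k_d)(1 − D₀(k_2−k_d)/(k_d L₀))] / (k_2−k_d).
Here k_2−k_d = 1.418 d⁻¹ and 1 − D₀(k_2−k_d)/(k_d L₀) = 1 − 2.64×1.418/(0.232×40.8) = 0.6045, so
t_c = ln(7.112 × 0.6045) / 1.418 = 1.458 / 1.418 = 1.029 d.
D_c = (k_d/k_2) L₀ e^(−k_d t_c) = (0.232/1.65) × 40.8 × e^(−0.232×1.029) = 0.1406 × 40.8 × 0.7877 = 4.519 mg/L.
Minimum DO = C_s − D_c = 9.11 − 4.519 = 4.591 mg/L.

t_c ≈ 1.03 d; D_c ≈ 4.52 mg/L; min DO ≈ 4.59 mg/L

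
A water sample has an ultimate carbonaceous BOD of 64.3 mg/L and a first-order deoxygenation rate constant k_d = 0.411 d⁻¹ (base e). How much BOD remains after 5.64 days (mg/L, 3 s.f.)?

L ≈ 6.33 mg/L

L_t = L₀ e^(−k_d t) = 64.3 × e^(−0.411×5.64) = 64.3 × 0.09847 = 6.331 mg/L.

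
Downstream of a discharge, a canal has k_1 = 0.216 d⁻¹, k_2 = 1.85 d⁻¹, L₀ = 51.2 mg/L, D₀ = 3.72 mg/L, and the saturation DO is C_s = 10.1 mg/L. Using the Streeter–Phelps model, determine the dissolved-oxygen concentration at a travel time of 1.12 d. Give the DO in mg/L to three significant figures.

k_1 L₀/(k_2−k_1) = 0.216×51.2/(1.85−0.216) = 11.06/1.634 = 6.768 mg/L.
e^(−k_1 t) = e^(−0.216×1.120) = 0.7851; e^(−k_2 t) = e^(−1.85×1.120) = 0.1259.
D = 6.768 × (0.7851 − 0.1259) + 3.72 × 0.1259 = 4.461 + 0.4685 = 4.930 mg/L.
DO = C_s − D = 10.1 − 4.930 = 5.170 mg/L.

DO ≈ 5.17 mg/L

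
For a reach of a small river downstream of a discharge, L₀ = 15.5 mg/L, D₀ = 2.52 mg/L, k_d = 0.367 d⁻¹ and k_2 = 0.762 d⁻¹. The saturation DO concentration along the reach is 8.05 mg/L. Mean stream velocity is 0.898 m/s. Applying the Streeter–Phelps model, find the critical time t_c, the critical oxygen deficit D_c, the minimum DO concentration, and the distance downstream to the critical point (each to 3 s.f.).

With k_2/k_d = 2.076 and 1 − D₀(k_2−k_d)/(k_d L₀) = 0.8250,
t_c = ln(2.076 × 0.8250) / (0.762 − 0.367) = ln(1.713) / 0.3950 = 0.5382/0.3950 = 1.363 d.
L(t_c) = L₀ e^(−k_d t_c) = 15.5 × 0.6065 = 9.400 mg/L, and at the critical point k_2 D_c = k_d L, so D_c = (0.367/0.762) × 9.400 = 4.528 mg/L.
Minimum DO = C_s − D_c = 8.05 − 4.528 = 3.522 mg/L.
x_c = v t_c = 0.898 m/s × 1.363 d × 86400 s/d = 105700 m ≈ 106 km.

t_c ≈ 1.36 d; D_c ≈ 4.53 mg/L; min DO ≈ 3.52 mg/L; x_c ≈ 106 km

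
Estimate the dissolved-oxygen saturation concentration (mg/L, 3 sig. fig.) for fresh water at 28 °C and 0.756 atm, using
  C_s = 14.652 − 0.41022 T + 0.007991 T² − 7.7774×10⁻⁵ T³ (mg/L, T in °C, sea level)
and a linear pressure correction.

C_s ≈ 5.84 mg/L

At sea level: C_s = 14.652 − 0.41022×28 + 0.007991×28² − 7.7774×10⁻⁵×28³ = 7.723 mg/L.
Pressure correction: C_s' = 7.723 × 0.756 = 5.839 mg/L.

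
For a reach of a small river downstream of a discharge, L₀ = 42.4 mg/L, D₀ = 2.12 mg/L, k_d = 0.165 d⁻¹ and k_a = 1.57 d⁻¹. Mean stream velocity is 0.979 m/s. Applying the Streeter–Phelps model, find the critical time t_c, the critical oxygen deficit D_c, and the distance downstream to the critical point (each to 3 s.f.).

With k_a/k_d = 9.515 and 1 − D₀(k_a−k_d)/(k_d L₀) = 0.5742,
t_c = ln(9.515 × 0.5742) / (1.57 − 0.165) = ln(5.464) / 1.405 = 1.698/1.405 = 1.209 d.
D_c = (k_d/k_a) L₀ e^(−k_d t_c) = (0.165/1.57) × 42.4 × e^(−0.165×1.209) = 0.1051 × 42.4 × 0.8192 = 3.650 mg/L.
x_c = v t_c = 0.979 m/s × 1.209 d × 86400 s/d = 102200 m ≈ 102 km.

t_c ≈ 1.21 d; D_c ≈ 3.65 mg/L; x_c ≈ 102 km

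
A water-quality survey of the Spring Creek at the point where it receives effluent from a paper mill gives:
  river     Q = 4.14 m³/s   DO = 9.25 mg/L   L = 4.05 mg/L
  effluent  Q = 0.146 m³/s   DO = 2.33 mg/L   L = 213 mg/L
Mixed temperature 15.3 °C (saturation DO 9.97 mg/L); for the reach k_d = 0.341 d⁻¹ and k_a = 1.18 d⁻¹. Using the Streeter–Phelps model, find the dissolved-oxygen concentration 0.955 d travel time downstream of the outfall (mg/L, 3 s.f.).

DO ≈ 7.85 mg/L

Mixed DO = (4.14×9.25 + 0.146×2.33)/(4.14+0.146) = 38.64/4.286 = 9.014 mg/L.
Mixed L₀ = (4.14×4.05 + 0.146×213)/(4.286) = 47.86/4.286 = 11.17 mg/L.
Initial deficit D₀ = C_s − DO₀ = 9.97 − 9.014 = 0.9557 mg/L.
D(0.955) = [0.341×11.17/(1.18−0.341)](e^(−0.341×0.955) − e^(−1.18×0.955)) + 0.9557 e^(−1.18×0.955)
= 4.539 × (0.7221 − 0.3240) + 0.9557 × 0.3240 = 2.116 mg/L.
DO = 9.97 − 2.116 = 7.854 mg/L.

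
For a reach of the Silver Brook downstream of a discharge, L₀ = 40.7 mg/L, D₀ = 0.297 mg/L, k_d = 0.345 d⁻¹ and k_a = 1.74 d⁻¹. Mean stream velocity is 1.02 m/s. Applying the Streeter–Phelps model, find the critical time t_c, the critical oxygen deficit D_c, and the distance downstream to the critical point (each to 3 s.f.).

t_c = [1/(k_a−k_d)] ln[(k_a/k_d)(1 − D₀(k_a−k_d)/(k_d L₀))]
= [1/(1.74−0.345)] ln[(1.74/0.345)(1 − 0.297×1.395/(0.345×40.7))]
= (1/1.395) ln[5.043 × 0.9705] = 0.7168 × ln(4.895) = 0.7168 × 1.588 = 1.138 d.
D_c = (k_d/k_a) L₀ e^(−k_d t_c) = (0.345/1.74) × 40.7 × e^(−0.345×1.138) = 0.1983 × 40.7 × 0.6752 = 5.449 mg/L.
x_c = v t_c = 1.02 m/s × 1.138 d × 86400 s/d = 100300 m ≈ 100 km.

t_c ≈ 1.14 d; D_c ≈ 5.45 mg/L; x_c ≈ 100 km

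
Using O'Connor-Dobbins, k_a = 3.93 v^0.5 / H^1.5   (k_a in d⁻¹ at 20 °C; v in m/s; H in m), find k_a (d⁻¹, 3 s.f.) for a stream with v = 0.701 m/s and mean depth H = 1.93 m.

k_a = 3.93 × 0.701^0.5 / 1.93^1.5 = 3.93 × 0.8373 / 2.681 = 1.227 d⁻¹.

k_a ≈ 1.23 d⁻¹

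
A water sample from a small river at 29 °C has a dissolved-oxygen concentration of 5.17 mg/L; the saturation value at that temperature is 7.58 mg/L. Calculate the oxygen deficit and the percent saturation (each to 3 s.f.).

D ≈ 2.41 mg/L; 68.2 % saturation

D = C_s − C = 7.58 − 5.17 = 2.41 mg/L.
% saturation = 5.17/7.58 × 100 = 68.2 %.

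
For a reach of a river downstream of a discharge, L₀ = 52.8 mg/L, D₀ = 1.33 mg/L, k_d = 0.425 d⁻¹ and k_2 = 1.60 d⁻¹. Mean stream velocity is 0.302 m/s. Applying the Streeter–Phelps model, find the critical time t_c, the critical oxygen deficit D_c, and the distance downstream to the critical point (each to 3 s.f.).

At the critical point dD/dt = 0, so k_d L₀ e^(−k_d t) = k_2 D. Substituting D(t) from the Streeter–Phelps equation and solving for t gives
t_c = ln[(k_2/k_d)(1 − D₀(k_2−k_d)/(k_d L₀))] / (k_2−k_d).
Here k_2−k_d = 1.175 d⁻¹ and 1 − D₀(k_2−k_d)/(k_d L₀) = 1 − 1.33×1.175/(0.425×52.8) = 0.9304, so
t_c = ln(3.765 × 0.9304) / 1.175 = 1.253 / 1.175 = 1.067 d.
L(t_c) = L₀ e^(−k_d t_c) = 52.8 × 0.6355 = 33.55 mg/L, and at the critical point k_2 D_c = k_d L, so D_c = (0.425/1.60) × 33.55 = 8.912 mg/L.
x_c = v t_c = 0.302 m/s × 1.067 d × 86400 s/d = 27840 m ≈ 27.8 km.

t_c ≈ 1.07 d; D_c ≈ 8.91 mg/L; x_c ≈ 27.8 km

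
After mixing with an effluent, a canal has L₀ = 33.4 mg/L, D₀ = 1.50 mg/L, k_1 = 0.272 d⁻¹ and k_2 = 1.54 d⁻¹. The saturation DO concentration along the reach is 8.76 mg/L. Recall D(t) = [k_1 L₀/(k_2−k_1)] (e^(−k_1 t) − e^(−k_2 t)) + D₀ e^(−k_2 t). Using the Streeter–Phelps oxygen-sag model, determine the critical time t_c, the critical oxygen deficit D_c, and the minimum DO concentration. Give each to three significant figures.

t_c ≈ 1.18 d; D_c ≈ 4.28 mg/L; min DO ≈ 4.48 mg/L

t_c = [1/(k_2−k_1)] ln[(k_2/k_1)(1 − D₀(k_2−k_1)/(k_1 L₀))]
= [1/(1.54−0.272)] ln[(1.54/0.272)(1 − 1.50×1.268/(0.272×33.4))]
= (1/1.268) ln[5.662 × 0.7906] = 0.7886 × ln(4.476) = 0.7886 × 1.499 = 1.182 d.
L(t_c) = L₀ e^(−k_1 t_c) = 33.4 × 0.7251 = 24.22 mg/L, and at the critical point k_2 D_c = k_1 L, so D_c = (0.272/1.54) × 24.22 = 4.277 mg/L.
Minimum DO = C_s − D_c = 8.76 − 4.277 = 4.483 mg/L.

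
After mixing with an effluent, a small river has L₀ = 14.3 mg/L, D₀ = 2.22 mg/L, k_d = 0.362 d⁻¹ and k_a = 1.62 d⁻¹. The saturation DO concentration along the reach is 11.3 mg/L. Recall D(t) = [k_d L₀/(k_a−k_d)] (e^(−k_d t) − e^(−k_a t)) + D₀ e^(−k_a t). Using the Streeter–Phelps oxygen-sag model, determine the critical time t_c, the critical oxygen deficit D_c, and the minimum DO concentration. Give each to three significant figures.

At the critical point dD/dt = 0, so k_d L₀ e^(−k_d t) = k_a D. Substituting D(t) from the Streeter–Phelps equation and solving for t gives
t_c = ln[(k_a/k_d)(1 − D₀(k_a−k_d)/(k_d L₀))] / (k_a−k_d).
Here k_a−k_d = 1.258 d⁻¹ and 1 − D₀(k_a−k_d)/(k_d L₀) = 1 − 2.22×1.258/(0.362×14.3) = 0.4605, so
t_c = ln(4.475 × 0.4605) / 1.258 = 0.7231 / 1.258 = 0.5748 d.
L(t_c) = L₀ e^(−k_d t_c) = 14.3 × 0.8121 = 11.61 mg/L, and at the critical point k_a D_c = k_d L, so D_c = (0.362/1.62) × 11.61 = 2.595 mg/L.
Minimum DO = C_s − D_c = 11.3 − 2.595 = 8.705 mg/L.

t_c ≈ 0.575 d; D_c ≈ 2.60 mg/L; min DO ≈ 8.70 mg/L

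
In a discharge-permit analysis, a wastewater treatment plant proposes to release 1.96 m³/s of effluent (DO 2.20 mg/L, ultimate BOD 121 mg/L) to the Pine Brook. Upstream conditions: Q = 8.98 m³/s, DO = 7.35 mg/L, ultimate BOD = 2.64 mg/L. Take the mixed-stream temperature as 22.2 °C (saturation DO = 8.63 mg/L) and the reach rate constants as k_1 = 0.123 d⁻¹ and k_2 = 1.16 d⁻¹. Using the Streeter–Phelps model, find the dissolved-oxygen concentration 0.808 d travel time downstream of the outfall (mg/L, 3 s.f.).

Mixed DO = (8.98×7.35 + 1.96×2.20)/(8.98+1.96) = 70.31/10.94 = 6.427 mg/L.
Mixed L₀ = (8.98×2.64 + 1.96×121)/(10.94) = 260.9/10.94 = 23.85 mg/L.
Initial deficit D₀ = C_s − DO₀ = 8.63 − 6.427 = 2.203 mg/L.
D(0.808) = [0.123×23.85/(1.16−0.123)](e^(−0.123×0.808) − e^(−1.16×0.808)) + 2.203 e^(−1.16×0.808)
= 2.828 × (0.9054 − 0.3917) + 2.203 × 0.3917 = 2.316 mg/L.
DO = 8.63 − 2.316 = 6.314 mg/L.

DO ≈ 6.31 mg/L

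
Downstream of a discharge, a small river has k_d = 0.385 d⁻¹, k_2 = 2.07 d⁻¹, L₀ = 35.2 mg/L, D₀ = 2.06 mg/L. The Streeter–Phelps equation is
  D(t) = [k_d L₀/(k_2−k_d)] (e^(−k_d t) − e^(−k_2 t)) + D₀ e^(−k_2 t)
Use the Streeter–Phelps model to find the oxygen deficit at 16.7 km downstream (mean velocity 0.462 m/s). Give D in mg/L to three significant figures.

Travel time t = x/v = 16.7 km / (0.462 m/s) = 16700 m / 0.462 m/s = 36150 s = 0.4184 d.
k_d L₀/(k_2−k_d) = 0.385×35.2/(2.07−0.385) = 13.55/1.685 = 8.043 mg/L.
e^(−k_d t) = e^(−0.385×0.4184) = 0.8512; e^(−k_2 t) = e^(−2.07×0.4184) = 0.4206.
D = 8.043 × (0.8512 − 0.4206) + 2.06 × 0.4206 = 3.463 + 0.8665 = 4.330 mg/L.

D ≈ 4.33 mg/L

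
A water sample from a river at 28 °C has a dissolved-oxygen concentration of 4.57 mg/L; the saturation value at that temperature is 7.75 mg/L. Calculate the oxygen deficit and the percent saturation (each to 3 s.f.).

D = C_s − C = 7.75 − 4.57 = 3.18 mg/L.
% saturation = 4.57/7.75 × 100 = 59.0 %.

D ≈ 3.18 mg/L; 59.0 % saturation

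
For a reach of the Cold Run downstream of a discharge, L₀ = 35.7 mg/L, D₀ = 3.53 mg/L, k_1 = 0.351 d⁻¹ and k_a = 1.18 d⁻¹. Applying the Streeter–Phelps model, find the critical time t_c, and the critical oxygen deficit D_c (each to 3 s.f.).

t_c ≈ 1.14 d; D_c ≈ 7.11 mg/L

With k_a/k_1 = 3.362 and 1 − D₀(k_a−k_1)/(k_1 L₀) = 0.7665,
t_c = ln(3.362 × 0.7665) / (1.18 − 0.351) = ln(2.577) / 0.8290 = 0.9465/0.8290 = 1.142 d.
L(t_c) = L₀ e^(−k_1 t_c) = 35.7 × 0.6698 = 23.91 mg/L, and at the critical point k_a D_c = k_1 L, so D_c = (0.351/1.18) × 23.91 = 7.113 mg/L.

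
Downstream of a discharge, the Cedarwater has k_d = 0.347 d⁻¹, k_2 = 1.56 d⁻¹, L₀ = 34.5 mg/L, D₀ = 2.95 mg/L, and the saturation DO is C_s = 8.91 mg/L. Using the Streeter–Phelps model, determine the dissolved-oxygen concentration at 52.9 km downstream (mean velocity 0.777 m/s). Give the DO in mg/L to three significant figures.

DO ≈ 3.43 mg/L

Travel time t = x/v = 52.9 km / (0.777 m/s) = 52900 m / 0.777 m/s = 68080 s = 0.7880 d.
k_d L₀/(k_2−k_d) = 0.347×34.5/(1.56−0.347) = 11.97/1.213 = 9.869 mg/L.
e^(−k_d t) = e^(−0.347×0.7880) = 0.7608; e^(−k_2 t) = e^(−1.56×0.7880) = 0.2925.
D = 9.869 × (0.7608 − 0.2925) + 2.95 × 0.2925 = 4.621 + 0.8629 = 5.484 mg/L.
DO = C_s − D = 8.91 − 5.484 = 3.426 mg/L.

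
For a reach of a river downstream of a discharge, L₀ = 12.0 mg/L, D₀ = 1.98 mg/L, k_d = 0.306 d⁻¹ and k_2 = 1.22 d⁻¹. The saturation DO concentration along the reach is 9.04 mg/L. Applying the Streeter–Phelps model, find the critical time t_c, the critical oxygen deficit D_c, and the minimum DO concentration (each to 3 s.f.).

t_c ≈ 0.770 d; D_c ≈ 2.38 mg/L; min DO ≈ 6.66 mg/L

With k_2/k_d = 3.987 and 1 − D₀(k_2−k_d)/(k_d L₀) = 0.5072,
t_c = ln(3.987 × 0.5072) / (1.22 − 0.306) = ln(2.022) / 0.9140 = 0.7041/0.9140 = 0.7703 d.
L(t_c) = L₀ e^(−k_d t_c) = 12.0 × 0.7900 = 9.480 mg/L, and at the critical point k_2 D_c = k_d L, so D_c = (0.306/1.22) × 9.480 = 2.378 mg/L.
Minimum DO = C_s − D_c = 9.04 − 2.378 = 6.662 mg/L.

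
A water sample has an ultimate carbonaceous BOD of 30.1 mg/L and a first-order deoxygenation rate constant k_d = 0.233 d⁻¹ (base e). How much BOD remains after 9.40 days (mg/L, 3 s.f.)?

L ≈ 3.37 mg/L

L_t = L₀ e^(−k_d t) = 30.1 × e^(−0.233×9.40) = 30.1 × 0.1119 = 3.368 mg/L.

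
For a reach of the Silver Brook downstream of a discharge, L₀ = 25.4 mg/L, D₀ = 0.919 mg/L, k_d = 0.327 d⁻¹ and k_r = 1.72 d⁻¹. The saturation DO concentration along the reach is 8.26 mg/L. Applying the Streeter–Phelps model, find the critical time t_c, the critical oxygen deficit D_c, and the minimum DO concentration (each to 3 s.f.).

t_c ≈ 1.07 d; D_c ≈ 3.40 mg/L; min DO ≈ 4.86 mg/L

t_c = [1/(k_r−k_d)] ln[(k_r/k_d)(1 − D₀(k_r−k_d)/(k_d L₀))]
= [1/(1.72−0.327)] ln[(1.72/0.327)(1 − 0.919×1.393/(0.327×25.4))]
= (1/1.393) ln[5.260 × 0.8459] = 0.7179 × ln(4.449) = 0.7179 × 1.493 = 1.072 d.
L(t_c) = L₀ e^(−k_d t_c) = 25.4 × 0.7044 = 17.89 mg/L, and at the critical point k_r D_c = k_d L, so D_c = (0.327/1.72) × 17.89 = 3.402 mg/L.
Minimum DO = C_s − D_c = 8.26 − 3.402 = 4.858 mg/L.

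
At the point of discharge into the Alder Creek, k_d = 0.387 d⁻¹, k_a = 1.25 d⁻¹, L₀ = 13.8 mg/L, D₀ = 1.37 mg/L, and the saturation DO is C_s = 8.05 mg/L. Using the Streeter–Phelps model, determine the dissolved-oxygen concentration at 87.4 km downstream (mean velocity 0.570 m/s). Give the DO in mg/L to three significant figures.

DO ≈ 5.46 mg/L

Travel time t = x/v = 87.4 km / (0.570 m/s) = 87400 m / 0.570 m/s = 153300 s = 1.775 d.
k_d L₀/(k_a−k_d) = 0.387×13.8/(1.25−0.387) = 5.341/0.8630 = 6.188 mg/L.
e^(−k_d t) = e^(−0.387×1.775) = 0.5032; e^(−k_a t) = e^(−1.25×1.775) = 0.1088.
D = 6.188 × (0.5032 − 0.1088) + 1.37 × 0.1088 = 2.441 + 0.1490 = 2.590 mg/L.
DO = C_s − D = 8.05 − 2.590 = 5.460 mg/L.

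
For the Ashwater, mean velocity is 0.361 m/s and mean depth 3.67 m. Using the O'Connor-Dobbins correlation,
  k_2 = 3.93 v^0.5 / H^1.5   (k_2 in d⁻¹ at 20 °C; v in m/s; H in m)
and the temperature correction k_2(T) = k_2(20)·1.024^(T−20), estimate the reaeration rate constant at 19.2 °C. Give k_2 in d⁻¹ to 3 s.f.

k_2(20) = 3.93 × 0.361^0.5 / 3.67^1.5 = 3.93 × 0.6008 / 7.031 = 0.3359 d⁻¹.
k_2(19.2) = 0.3359 × 1.024^(19.2−20) = 0.3359 × 0.9812 = 0.3295 d⁻¹.

k_2 ≈ 0.330 d⁻¹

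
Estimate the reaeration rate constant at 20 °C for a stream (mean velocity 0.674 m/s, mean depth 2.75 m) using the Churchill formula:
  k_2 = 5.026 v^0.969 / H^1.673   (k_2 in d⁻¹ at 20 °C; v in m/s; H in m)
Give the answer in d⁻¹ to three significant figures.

k_2 = 5.026 × 0.674^0.969 / 2.75^1.673 = 5.026 × 0.6823 / 5.433 = 0.6312 d⁻¹.

k_2 ≈ 0.631 d⁻¹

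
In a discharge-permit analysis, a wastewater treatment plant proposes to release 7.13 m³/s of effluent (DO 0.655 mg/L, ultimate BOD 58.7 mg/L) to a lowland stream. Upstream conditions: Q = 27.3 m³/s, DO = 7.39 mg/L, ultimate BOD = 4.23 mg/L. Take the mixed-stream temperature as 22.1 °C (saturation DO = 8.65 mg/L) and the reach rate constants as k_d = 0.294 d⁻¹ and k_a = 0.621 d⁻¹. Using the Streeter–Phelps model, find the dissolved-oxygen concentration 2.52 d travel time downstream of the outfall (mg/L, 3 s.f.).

DO ≈ 4.36 mg/L

Mixed DO = (27.3×7.39 + 7.13×0.655)/(27.3+7.13) = 206.4/34.43 = 5.995 mg/L.
Mixed L₀ = (27.3×4.23 + 7.13×58.7)/(34.43) = 534.0/34.43 = 15.51 mg/L.
Initial deficit D₀ = C_s − DO₀ = 8.65 − 5.995 = 2.655 mg/L.
D(2.52) = [0.294×15.51/(0.621−0.294)](e^(−0.294×2.52) − e^(−0.621×2.52)) + 2.655 e^(−0.621×2.52)
= 13.94 × (0.4767 − 0.2091) + 2.655 × 0.2091 = 4.287 mg/L.
DO = 8.65 − 4.287 = 4.363 mg/L.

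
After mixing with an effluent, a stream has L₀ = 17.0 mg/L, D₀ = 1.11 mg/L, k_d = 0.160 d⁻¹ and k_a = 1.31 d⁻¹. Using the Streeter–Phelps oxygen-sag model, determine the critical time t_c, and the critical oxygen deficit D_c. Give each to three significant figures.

t_c ≈ 1.28 d; D_c ≈ 1.69 mg/L

With k_a/k_d = 8.188 and 1 − D₀(k_a−k_d)/(k_d L₀) = 0.5307,
t_c = ln(8.188 × 0.5307) / (1.31 − 0.160) = ln(4.345) / 1.150 = 1.469/1.150 = 1.277 d.
L(t_c) = L₀ e^(−k_d t_c) = 17.0 × 0.8151 = 13.86 mg/L, and at the critical point k_a D_c = k_d L, so D_c = (0.160/1.31) × 13.86 = 1.693 mg/L.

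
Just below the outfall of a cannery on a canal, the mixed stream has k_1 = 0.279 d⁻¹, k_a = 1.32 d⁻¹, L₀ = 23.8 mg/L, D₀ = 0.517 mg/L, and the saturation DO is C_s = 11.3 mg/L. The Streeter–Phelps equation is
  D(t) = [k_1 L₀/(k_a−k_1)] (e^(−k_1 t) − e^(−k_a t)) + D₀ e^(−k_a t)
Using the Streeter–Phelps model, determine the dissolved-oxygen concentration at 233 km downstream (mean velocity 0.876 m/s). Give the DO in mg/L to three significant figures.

DO ≈ 8.70 mg/L

Travel time t = x/v = 233 km / (0.876 m/s) = 233000 m / 0.876 m/s = 266000 s = 3.078 d.
k_1 L₀/(k_a−k_1) = 0.279×23.8/(1.32−0.279) = 6.640/1.041 = 6.379 mg/L.
e^(−k_1 t) = e^(−0.279×3.078) = 0.4236; e^(−k_a t) = e^(−1.32×3.078) = 0.01719.
D = 6.379 × (0.4236 − 0.01719) + 0.517 × 0.01719 = 2.593 + 0.008886 = 2.601 mg/L.
DO = C_s − D = 11.3 − 2.601 = 8.699 mg/L.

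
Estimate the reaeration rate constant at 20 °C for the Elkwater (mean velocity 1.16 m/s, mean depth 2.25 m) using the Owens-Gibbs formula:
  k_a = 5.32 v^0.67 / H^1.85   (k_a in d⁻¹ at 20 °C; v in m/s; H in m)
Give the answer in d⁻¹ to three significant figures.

k_a ≈ 1.31 d⁻¹

k_a = 5.32 × 1.16^0.67 / 2.25^1.85 = 5.32 × 1.105 / 4.483 = 1.311 d⁻¹.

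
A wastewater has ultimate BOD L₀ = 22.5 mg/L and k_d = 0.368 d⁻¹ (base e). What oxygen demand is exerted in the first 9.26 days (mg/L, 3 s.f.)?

y ≈ 21.8 mg/L

y_t = L₀(1 − e^(−k_d t)) = 22.5 × (1 − e^(−0.368×9.26))
= 22.5 × (1 − 0.03312) = 22.5 × 0.9669 = 21.75 mg/L.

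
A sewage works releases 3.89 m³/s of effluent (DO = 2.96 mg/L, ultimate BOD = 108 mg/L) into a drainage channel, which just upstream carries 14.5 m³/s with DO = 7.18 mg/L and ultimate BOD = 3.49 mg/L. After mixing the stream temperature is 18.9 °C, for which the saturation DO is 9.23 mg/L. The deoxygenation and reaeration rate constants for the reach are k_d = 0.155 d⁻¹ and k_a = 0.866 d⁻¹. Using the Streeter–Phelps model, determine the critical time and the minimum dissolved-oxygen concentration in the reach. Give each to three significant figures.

t_c ≈ 1.37 d; minimum DO ≈ 5.52 mg/L

Mixed DO = (14.5×7.18 + 3.89×2.96)/(14.5+3.89) = 115.6/18.39 = 6.287 mg/L.
Mixed L₀ = (14.5×3.49 + 3.89×108)/(18.39) = 470.7/18.39 = 25.60 mg/L.
Initial deficit D₀ = C_s − DO₀ = 9.23 − 6.287 = 2.943 mg/L.
t_c = (1/0.7110) ln[(0.866/0.155)(1 − 2.943×0.7110/(0.155×25.60))] = 1.406 × ln(2.641) = 1.366 d.
D_c = (0.155/0.866) × 25.60 × e^(−0.155×1.366) = 0.1790 × 25.60 × 0.8092 = 3.707 mg/L.
Minimum DO = 9.23 − 3.707 = 5.523 mg/L.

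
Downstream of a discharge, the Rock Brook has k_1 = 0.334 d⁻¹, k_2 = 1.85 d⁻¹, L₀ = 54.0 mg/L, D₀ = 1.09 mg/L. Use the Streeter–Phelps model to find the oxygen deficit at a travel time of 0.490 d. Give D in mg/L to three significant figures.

D ≈ 5.74 mg/L

k_1 L₀/(k_2−k_1) = 0.334×54.0/(1.85−0.334) = 18.04/1.516 = 11.90 mg/L.
e^(−k_1 t) = e^(−0.334×0.4900) = 0.8490; e^(−k_2 t) = e^(−1.85×0.4900) = 0.4039.
D = 11.90 × (0.8490 − 0.4039) + 1.09 × 0.4039 = 5.295 + 0.4403 = 5.736 mg/L.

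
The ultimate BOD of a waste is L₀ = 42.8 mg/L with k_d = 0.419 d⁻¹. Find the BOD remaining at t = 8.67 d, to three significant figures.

L_t = L₀ e^(−k_d t) = 42.8 × e^(−0.419×8.67) = 42.8 × 0.02644 = 1.132 mg/L.

L ≈ 1.13 mg/L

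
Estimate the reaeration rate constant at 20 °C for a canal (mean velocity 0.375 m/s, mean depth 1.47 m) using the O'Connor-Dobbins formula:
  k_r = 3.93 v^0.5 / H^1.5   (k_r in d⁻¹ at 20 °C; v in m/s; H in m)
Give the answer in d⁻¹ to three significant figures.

k_r = 3.93 × 0.375^0.5 / 1.47^1.5 = 3.93 × 0.6124 / 1.782 = 1.350 d⁻¹.

k_r ≈ 1.35 d⁻¹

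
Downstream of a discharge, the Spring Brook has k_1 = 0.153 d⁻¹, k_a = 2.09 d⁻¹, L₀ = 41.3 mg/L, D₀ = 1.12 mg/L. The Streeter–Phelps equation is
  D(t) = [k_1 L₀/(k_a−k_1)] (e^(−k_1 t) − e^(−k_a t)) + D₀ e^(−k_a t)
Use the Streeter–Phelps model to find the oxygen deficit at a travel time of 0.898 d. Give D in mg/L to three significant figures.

k_1 L₀/(k_a−k_1) = 0.153×41.3/(2.09−0.153) = 6.319/1.937 = 3.262 mg/L.
e^(−k_1 t) = e^(−0.153×0.8980) = 0.8716; e^(−k_a t) = e^(−2.09×0.8980) = 0.1531.
D = 3.262 × (0.8716 − 0.1531) + 1.12 × 0.1531 = 2.344 + 0.1714 = 2.516 mg/L.

D ≈ 2.52 mg/L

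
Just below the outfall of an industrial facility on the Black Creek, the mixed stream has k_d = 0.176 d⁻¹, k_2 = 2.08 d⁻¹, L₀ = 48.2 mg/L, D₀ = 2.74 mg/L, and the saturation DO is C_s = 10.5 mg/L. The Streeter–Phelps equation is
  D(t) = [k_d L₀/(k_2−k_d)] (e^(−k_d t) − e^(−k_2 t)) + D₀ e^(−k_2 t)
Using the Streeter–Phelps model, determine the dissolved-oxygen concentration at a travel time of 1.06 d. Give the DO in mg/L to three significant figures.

k_d L₀/(k_2−k_d) = 0.176×48.2/(2.08−0.176) = 8.483/1.904 = 4.455 mg/L.
e^(−k_d t) = e^(−0.176×1.060) = 0.8298; e^(−k_2 t) = e^(−2.08×1.060) = 0.1103.
D = 4.455 × (0.8298 − 0.1103) + 2.74 × 0.1103 = 3.206 + 0.3021 = 3.508 mg/L.
DO = C_s − D = 10.5 − 3.508 = 6.992 mg/L.

DO ≈ 6.99 mg/L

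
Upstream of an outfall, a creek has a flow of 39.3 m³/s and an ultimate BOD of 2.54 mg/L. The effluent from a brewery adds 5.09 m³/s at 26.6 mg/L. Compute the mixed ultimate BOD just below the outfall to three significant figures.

Flow-weighted mixing: C = (Q_r C_r + Q_w C_w)/(Q_r + Q_w)
= (39.3×2.54 + 5.09×26.6)/(39.3 + 5.09) = 235.2/44.39 = 5.299 mg/L.

5.30 mg/L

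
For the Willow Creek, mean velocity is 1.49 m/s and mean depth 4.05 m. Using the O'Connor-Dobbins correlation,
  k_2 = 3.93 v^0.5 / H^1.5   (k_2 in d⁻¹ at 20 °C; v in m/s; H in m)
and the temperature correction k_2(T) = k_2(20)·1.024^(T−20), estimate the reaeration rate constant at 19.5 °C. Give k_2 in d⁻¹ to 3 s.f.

k_2(20) = 3.93 × 1.49^0.5 / 4.05^1.5 = 3.93 × 1.221 / 8.150 = 0.5886 d⁻¹.
k_2(19.5) = 0.5886 × 1.024^(19.5−20) = 0.5886 × 0.9882 = 0.5816 d⁻¹.

k_2 ≈ 0.582 d⁻¹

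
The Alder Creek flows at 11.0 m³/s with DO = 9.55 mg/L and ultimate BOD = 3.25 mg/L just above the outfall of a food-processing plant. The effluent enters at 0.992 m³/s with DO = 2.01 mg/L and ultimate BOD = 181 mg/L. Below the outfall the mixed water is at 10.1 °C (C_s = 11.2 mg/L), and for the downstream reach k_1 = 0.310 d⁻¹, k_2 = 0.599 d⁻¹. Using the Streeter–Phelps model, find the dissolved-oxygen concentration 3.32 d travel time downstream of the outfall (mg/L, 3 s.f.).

Mixed DO = (11.0×9.55 + 0.992×2.01)/(11.0+0.992) = 107.0/11.99 = 8.926 mg/L.
Mixed L₀ = (11.0×3.25 + 0.992×181)/(11.99) = 215.3/11.99 = 17.95 mg/L.
Initial deficit D₀ = C_s − DO₀ = 11.2 − 8.926 = 2.274 mg/L.
D(3.32) = [0.310×17.95/(0.599−0.310)](e^(−0.310×3.32) − e^(−0.599×3.32)) + 2.274 e^(−0.599×3.32)
= 19.26 × (0.3573 − 0.1369) + 2.274 × 0.1369 = 4.556 mg/L.
DO = 11.2 − 4.556 = 6.644 mg/L.

DO ≈ 6.64 mg/L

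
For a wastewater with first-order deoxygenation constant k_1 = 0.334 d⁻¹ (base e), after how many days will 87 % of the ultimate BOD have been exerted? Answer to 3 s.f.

y/L₀ = 1 − e^(−k_1 t) = 0.87 ⇒ e^(−k_1 t) = 0.130
t = −ln(0.130) / 0.334 = 2.040 / 0.334 = 6.108 d.

t ≈ 6.11 d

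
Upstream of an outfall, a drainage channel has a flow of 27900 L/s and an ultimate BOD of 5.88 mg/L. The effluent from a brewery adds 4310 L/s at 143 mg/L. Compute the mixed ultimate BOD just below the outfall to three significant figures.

Flow-weighted mixing: C = (Q_r C_r + Q_w C_w)/(Q_r + Q_w)
= (27900×5.88 + 4310×143)/(27900 + 4310) = 780400/32210 = 24.23 mg/L.

24.2 mg/L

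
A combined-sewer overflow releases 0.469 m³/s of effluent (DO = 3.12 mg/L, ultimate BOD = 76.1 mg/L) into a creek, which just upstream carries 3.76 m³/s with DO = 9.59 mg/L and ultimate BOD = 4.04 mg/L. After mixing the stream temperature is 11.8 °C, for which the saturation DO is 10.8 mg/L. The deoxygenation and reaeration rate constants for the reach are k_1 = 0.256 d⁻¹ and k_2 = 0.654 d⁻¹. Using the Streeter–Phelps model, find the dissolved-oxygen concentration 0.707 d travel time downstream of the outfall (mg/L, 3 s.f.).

DO ≈ 8.00 mg/L

Mixed DO = (3.76×9.59 + 0.469×3.12)/(3.76+0.469) = 37.52/4.229 = 8.872 mg/L.
Mixed L₀ = (3.76×4.04 + 0.469×76.1)/(4.229) = 50.88/4.229 = 12.03 mg/L.
Initial deficit D₀ = C_s − DO₀ = 10.8 − 8.872 = 1.928 mg/L.
D(0.707) = [0.256×12.03/(0.654−0.256)](e^(−0.256×0.707) − e^(−0.654×0.707)) + 1.928 e^(−0.654×0.707)
= 7.739 × (0.8344 − 0.6298) + 1.928 × 0.6298 = 2.798 mg/L.
DO = 10.8 − 2.798 = 8.002 mg/L.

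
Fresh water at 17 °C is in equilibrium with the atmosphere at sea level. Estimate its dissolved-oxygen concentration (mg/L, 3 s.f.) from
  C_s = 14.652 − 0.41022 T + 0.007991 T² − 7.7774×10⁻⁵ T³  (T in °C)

C_s ≈ 9.61 mg/L

C_s = 14.652 − 0.41022×17 + 0.007991×17² − 7.7774×10⁻⁵×17³ = 9.606 mg/L.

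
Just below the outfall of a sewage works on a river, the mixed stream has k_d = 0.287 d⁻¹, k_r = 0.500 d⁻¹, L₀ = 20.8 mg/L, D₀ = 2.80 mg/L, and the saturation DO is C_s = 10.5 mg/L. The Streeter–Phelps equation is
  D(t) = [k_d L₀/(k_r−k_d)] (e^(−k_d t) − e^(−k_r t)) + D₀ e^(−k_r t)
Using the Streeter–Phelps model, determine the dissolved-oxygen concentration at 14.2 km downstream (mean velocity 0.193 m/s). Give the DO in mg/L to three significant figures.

Travel time t = x/v = 14.2 km / (0.193 m/s) = 14200 m / 0.193 m/s = 73580 s = 0.8516 d.
k_d L₀/(k_r−k_d) = 0.287×20.8/(0.500−0.287) = 5.970/0.2130 = 28.03 mg/L.
e^(−k_d t) = e^(−0.287×0.8516) = 0.7832; e^(−k_r t) = e^(−0.500×0.8516) = 0.6533.
D = 28.03 × (0.7832 − 0.6533) + 2.80 × 0.6533 = 3.641 + 1.829 = 5.470 mg/L.
DO = C_s − D = 10.5 − 5.470 = 5.030 mg/L.

DO ≈ 5.03 mg/L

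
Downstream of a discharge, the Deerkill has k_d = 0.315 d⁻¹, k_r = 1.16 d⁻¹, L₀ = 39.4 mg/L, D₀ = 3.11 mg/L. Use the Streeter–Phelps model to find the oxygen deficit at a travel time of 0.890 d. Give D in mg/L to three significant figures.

D ≈ 6.97 mg/L

k_d L₀/(k_r−k_d) = 0.315×39.4/(1.16−0.315) = 12.41/0.8450 = 14.69 mg/L.
e^(−k_d t) = e^(−0.315×0.8900) = 0.7555; e^(−k_r t) = e^(−1.16×0.8900) = 0.3562.
D = 14.69 × (0.7555 − 0.3562) + 3.11 × 0.3562 = 5.866 + 1.108 = 6.973 mg/L.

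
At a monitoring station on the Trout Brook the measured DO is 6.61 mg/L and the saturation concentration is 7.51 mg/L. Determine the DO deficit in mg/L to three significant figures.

D = C_s − C = 7.51 − 6.61 = 0.900 mg/L.

D ≈ 0.900 mg/L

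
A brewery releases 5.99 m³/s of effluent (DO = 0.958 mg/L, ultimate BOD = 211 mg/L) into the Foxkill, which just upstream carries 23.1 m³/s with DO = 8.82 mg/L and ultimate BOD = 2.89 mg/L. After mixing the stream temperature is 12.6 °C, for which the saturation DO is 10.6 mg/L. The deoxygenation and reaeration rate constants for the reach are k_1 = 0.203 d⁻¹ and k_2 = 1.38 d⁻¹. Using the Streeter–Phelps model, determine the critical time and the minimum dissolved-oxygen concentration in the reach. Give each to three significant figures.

t_c ≈ 1.15 d; minimum DO ≈ 5.27 mg/L

Mixed DO = (23.1×8.82 + 5.99×0.958)/(23.1+5.99) = 209.5/29.09 = 7.201 mg/L.
Mixed L₀ = (23.1×2.89 + 5.99×211)/(29.09) = 1331/29.09 = 45.74 mg/L.
Initial deficit D₀ = C_s − DO₀ = 10.6 − 7.201 = 3.399 mg/L.
t_c = (1/1.177) ln[(1.38/0.203)(1 − 3.399×1.177/(0.203×45.74))] = 0.8496 × ln(3.869) = 1.150 d.
D_c = (0.203/1.38) × 45.74 × e^(−0.203×1.150) = 0.1471 × 45.74 × 0.7919 = 5.328 mg/L.
Minimum DO = 10.6 − 5.328 = 5.272 mg/L.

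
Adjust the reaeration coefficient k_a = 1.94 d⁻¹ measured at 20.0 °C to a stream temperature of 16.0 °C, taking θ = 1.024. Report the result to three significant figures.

k_a(T₂) = k_a(T₁) · θ^(T₂−T₁) = 1.94 × 1.024^(16.0−20.0)
= 1.94 × 1.024^-4.00 = 1.94 × 0.9095 = 1.764 d⁻¹.

k_a ≈ 1.76 d⁻¹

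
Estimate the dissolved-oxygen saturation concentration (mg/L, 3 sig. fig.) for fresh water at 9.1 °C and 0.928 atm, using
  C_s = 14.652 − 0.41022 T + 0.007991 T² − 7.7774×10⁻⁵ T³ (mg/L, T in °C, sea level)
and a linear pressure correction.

At sea level: C_s = 14.652 − 0.41022×9.1 + 0.007991×9.1² − 7.7774×10⁻⁵×9.1³ = 11.52 mg/L.
Pressure correction: C_s' = 11.52 × 0.928 = 10.69 mg/L.

C_s ≈ 10.7 mg/L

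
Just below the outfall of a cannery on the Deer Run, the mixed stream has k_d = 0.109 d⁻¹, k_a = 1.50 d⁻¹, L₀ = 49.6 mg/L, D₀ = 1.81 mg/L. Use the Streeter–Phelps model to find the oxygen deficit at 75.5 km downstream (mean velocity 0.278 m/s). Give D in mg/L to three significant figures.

Travel time t = x/v = 75.5 km / (0.278 m/s) = 75500 m / 0.278 m/s = 271600 s = 3.143 d.
k_d L₀/(k_a−k_d) = 0.109×49.6/(1.50−0.109) = 5.406/1.391 = 3.887 mg/L.
e^(−k_d t) = e^(−0.109×3.143) = 0.7099; e^(−k_a t) = e^(−1.50×3.143) = 0.008960.
D = 3.887 × (0.7099 − 0.008960) + 1.81 × 0.008960 = 2.724 + 0.01622 = 2.741 mg/L.

D ≈ 2.74 mg/L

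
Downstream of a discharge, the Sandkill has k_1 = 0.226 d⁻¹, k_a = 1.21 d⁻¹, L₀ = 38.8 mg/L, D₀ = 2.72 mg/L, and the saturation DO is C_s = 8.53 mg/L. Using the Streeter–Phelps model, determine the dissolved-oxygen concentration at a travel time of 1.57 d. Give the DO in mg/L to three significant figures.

k_1 L₀/(k_a−k_1) = 0.226×38.8/(1.21−0.226) = 8.769/0.9840 = 8.911 mg/L.
e^(−k_1 t) = e^(−0.226×1.570) = 0.7013; e^(−k_a t) = e^(−1.21×1.570) = 0.1496.
D = 8.911 × (0.7013 − 0.1496) + 2.72 × 0.1496 = 4.916 + 0.4069 = 5.323 mg/L.
DO = C_s − D = 8.53 − 5.323 = 3.207 mg/L.

DO ≈ 3.21 mg/L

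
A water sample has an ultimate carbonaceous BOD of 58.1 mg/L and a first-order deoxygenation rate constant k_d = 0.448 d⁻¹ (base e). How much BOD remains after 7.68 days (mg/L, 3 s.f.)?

L_t = L₀ e^(−k_d t) = 58.1 × e^(−0.448×7.68) = 58.1 × 0.03204 = 1.862 mg/L.

L ≈ 1.86 mg/L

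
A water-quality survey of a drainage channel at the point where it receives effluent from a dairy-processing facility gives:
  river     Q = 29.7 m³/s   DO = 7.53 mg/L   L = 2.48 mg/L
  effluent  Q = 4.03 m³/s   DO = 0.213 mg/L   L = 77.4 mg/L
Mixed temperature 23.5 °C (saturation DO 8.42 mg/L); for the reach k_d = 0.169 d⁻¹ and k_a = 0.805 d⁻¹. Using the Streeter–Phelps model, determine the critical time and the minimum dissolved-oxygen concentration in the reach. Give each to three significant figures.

Mixed DO = (29.7×7.53 + 4.03×0.213)/(29.7+4.03) = 224.5/33.73 = 6.656 mg/L.
Mixed L₀ = (29.7×2.48 + 4.03×77.4)/(33.73) = 385.6/33.73 = 11.43 mg/L.
Initial deficit D₀ = C_s − DO₀ = 8.42 − 6.656 = 1.764 mg/L.
t_c = (1/0.6360) ln[(0.805/0.169)(1 − 1.764×0.6360/(0.169×11.43))] = 1.572 × ln(1.997) = 1.087 d.
D_c = (0.169/0.805) × 11.43 × e^(−0.169×1.087) = 0.2099 × 11.43 × 0.8321 = 1.997 mg/L.
Minimum DO = 8.42 − 1.997 = 6.423 mg/L.

t_c ≈ 1.09 d; minimum DO ≈ 6.42 mg/L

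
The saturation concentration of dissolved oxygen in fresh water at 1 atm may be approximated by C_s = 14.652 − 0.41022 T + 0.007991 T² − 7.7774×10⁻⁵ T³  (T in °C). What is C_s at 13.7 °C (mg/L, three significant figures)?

C_s ≈ 10.3 mg/L

C_s = 14.652 − 0.41022×13.7 + 0.007991×13.7² − 7.7774×10⁻⁵×13.7³ = 10.33 mg/L.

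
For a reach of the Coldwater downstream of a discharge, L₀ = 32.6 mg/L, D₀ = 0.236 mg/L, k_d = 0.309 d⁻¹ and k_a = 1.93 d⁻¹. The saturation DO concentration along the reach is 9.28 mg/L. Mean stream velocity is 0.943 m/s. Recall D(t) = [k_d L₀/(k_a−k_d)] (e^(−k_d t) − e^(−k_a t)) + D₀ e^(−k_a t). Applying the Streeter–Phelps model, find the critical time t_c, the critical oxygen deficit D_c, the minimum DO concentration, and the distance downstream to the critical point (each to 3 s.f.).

With k_a/k_d = 6.246 and 1 − D₀(k_a−k_d)/(k_d L₀) = 0.9620,
t_c = ln(6.246 × 0.9620) / (1.93 − 0.309) = ln(6.009) / 1.621 = 1.793/1.621 = 1.106 d.
L(t_c) = L₀ e^(−k_d t_c) = 32.6 × 0.7105 = 23.16 mg/L, and at the critical point k_a D_c = k_d L, so D_c = (0.309/1.93) × 23.16 = 3.708 mg/L.
Minimum DO = C_s − D_c = 9.28 − 3.708 = 5.572 mg/L.
x_c = v t_c = 0.943 m/s × 1.106 d × 86400 s/d = 90130 m ≈ 90.1 km.

t_c ≈ 1.11 d; D_c ≈ 3.71 mg/L; min DO ≈ 5.57 mg/L; x_c ≈ 90.1 km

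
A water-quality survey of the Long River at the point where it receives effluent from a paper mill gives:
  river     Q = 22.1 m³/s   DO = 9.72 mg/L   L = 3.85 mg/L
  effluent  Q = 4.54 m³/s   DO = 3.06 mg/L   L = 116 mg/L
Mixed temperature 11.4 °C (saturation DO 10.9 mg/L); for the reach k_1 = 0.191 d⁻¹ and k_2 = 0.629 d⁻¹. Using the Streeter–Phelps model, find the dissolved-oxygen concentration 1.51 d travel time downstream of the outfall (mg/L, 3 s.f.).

DO ≈ 6.37 mg/L

Mixed DO = (22.1×9.72 + 4.54×3.06)/(22.1+4.54) = 228.7/26.64 = 8.585 mg/L.
Mixed L₀ = (22.1×3.85 + 4.54×116)/(26.64) = 611.7/26.64 = 22.96 mg/L.
Initial deficit D₀ = C_s − DO₀ = 10.9 − 8.585 = 2.315 mg/L.
D(1.51) = [0.191×22.96/(0.629−0.191)](e^(−0.191×1.51) − e^(−0.629×1.51)) + 2.315 e^(−0.629×1.51)
= 10.01 × (0.7495 − 0.3868) + 2.315 × 0.3868 = 4.527 mg/L.
DO = 10.9 − 4.527 = 6.373 mg/L.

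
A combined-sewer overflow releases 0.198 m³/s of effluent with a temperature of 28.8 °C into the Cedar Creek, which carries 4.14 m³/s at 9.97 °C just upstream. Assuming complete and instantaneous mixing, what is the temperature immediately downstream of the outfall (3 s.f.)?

10.8 °C

Flow-weighted mixing: C = (Q_r C_r + Q_w C_w)/(Q_r + Q_w)
= (4.14×9.97 + 0.198×28.8)/(4.14 + 0.198) = 46.98/4.338 = 10.83 °C.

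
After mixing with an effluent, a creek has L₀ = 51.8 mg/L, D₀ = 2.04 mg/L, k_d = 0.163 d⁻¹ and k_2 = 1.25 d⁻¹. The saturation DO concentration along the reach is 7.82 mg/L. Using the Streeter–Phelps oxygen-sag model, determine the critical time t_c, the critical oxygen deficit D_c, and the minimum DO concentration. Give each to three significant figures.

t_c = [1/(k_2−k_d)] ln[(k_2/k_d)(1 − D₀(k_2−k_d)/(k_d L₀))]
= [1/(1.25−0.163)] ln[(1.25/0.163)(1 − 2.04×1.087/(0.163×51.8))]
= (1/1.087) ln[7.669 × 0.7374] = 0.9200 × ln(5.655) = 0.9200 × 1.732 = 1.594 d.
D_c = (k_d/k_2) L₀ e^(−k_d t_c) = (0.163/1.25) × 51.8 × e^(−0.163×1.594) = 0.1304 × 51.8 × 0.7712 = 5.209 mg/L.
Minimum DO = C_s − D_c = 7.82 − 5.209 = 2.611 mg/L.

t_c ≈ 1.59 d; D_c ≈ 5.21 mg/L; min DO ≈ 2.61 mg/L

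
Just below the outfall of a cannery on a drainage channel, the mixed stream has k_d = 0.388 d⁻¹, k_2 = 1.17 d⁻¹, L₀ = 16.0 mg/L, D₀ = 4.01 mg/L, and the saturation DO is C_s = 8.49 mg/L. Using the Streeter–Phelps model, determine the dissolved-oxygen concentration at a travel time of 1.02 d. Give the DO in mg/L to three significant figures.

k_d L₀/(k_2−k_d) = 0.388×16.0/(1.17−0.388) = 6.208/0.7820 = 7.939 mg/L.
e^(−k_d t) = e^(−0.388×1.020) = 0.6732; e^(−k_2 t) = e^(−1.17×1.020) = 0.3032.
D = 7.939 × (0.6732 − 0.3032) + 4.01 × 0.3032 = 2.937 + 1.216 = 4.153 mg/L.
DO = C_s − D = 8.49 − 4.153 = 4.337 mg/L.

DO ≈ 4.34 mg/L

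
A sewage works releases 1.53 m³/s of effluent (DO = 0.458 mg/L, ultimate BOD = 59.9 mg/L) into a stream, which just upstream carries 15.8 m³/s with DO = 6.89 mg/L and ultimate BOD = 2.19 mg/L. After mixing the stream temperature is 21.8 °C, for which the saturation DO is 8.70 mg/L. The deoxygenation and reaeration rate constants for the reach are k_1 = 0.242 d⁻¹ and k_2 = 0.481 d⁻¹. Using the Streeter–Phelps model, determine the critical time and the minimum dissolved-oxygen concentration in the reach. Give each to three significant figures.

t_c ≈ 1.25 d; minimum DO ≈ 5.99 mg/L

Mixed DO = (15.8×6.89 + 1.53×0.458)/(15.8+1.53) = 109.6/17.33 = 6.322 mg/L.
Mixed L₀ = (15.8×2.19 + 1.53×59.9)/(17.33) = 126.2/17.33 = 7.285 mg/L.
Initial deficit D₀ = C_s − DO₀ = 8.70 − 6.322 = 2.378 mg/L.
t_c = (1/0.2390) ln[(0.481/0.242)(1 − 2.378×0.2390/(0.242×7.285))] = 4.184 × ln(1.347) = 1.246 d.
D_c = (0.242/0.481) × 7.285 × e^(−0.242×1.246) = 0.5031 × 7.285 × 0.7397 = 2.711 mg/L.
Minimum DO = 8.70 − 2.711 = 5.989 mg/L.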